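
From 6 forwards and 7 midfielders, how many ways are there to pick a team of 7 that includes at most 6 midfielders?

1715

Split by how many midfielders are chosen (0 through 6).
Sum: C(7,0)·C(6,7) + C(7,1)·C(6,6) + C(7,2)·C(6,5) + C(7,3)·C(6,4) + C(7,4)·C(6,3) + C(7,5)·C(6,2) + C(7,6)·C(6,1) = 0 + 7 + 126 + 525 + 700 + 315 + 42 = 1715.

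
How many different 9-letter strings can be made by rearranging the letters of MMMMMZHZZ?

504

MMMMMZHZZ has 9 letters with M appearing 5 times and Z appearing 3 times.
Dividing 9! = 362880 by 5!·3! = 720 for the repeated letters gives 504.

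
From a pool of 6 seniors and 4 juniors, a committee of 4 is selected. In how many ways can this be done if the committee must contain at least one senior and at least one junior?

Total 4-person selections from all 10: C(10,4) = 210.
Selections missing a whole group: no seniors → C(4,4) = 1; no juniors → C(6,4) = 15.
Both groups omitted at once is impossible, so 210 − 16 = 194.

194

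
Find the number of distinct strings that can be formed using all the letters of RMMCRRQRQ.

3780

The 9 letters of RMMCRRQRQ have repeats: M appearing twice, Q appearing twice, and R appearing 4 times.
The number of distinct arrangements is 9!/(4!·2!·2!) = 362880/96 = 3780.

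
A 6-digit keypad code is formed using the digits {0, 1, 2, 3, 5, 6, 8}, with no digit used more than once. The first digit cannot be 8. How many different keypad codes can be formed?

The first digit has 7−1 = 6 choices (anything except 8).
The remaining 5 digits are filled from the other 6 symbols without repetition: 6 × 5 × 4 × 3 × 2 = 720.
Total: 6 × 720 = 4320.

4320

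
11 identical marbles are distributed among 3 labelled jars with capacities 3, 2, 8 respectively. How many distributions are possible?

6

Ignoring the caps, the number of non-negative solutions to x_1+…+x_3 = 11 is C(13,2) = 78.
Subtract solutions that violate a single cap (substitute x_i' = x_i − (cap_i+1)): x_1 ≥ 4 gives C(9,2) = 36; x_2 ≥ 3 gives C(10,2) = 45; x_3 ≥ 9 gives C(4,2) = 6. Together 87.
Add back pairs where two caps are both exceeded: 15 + 0 + 0 = 15.
By inclusion–exclusion the count is 78 − 87 + 15 = 6.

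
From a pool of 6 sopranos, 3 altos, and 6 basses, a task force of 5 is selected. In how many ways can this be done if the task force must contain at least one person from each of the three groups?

With no constraint there are C(15,5) = 3003 possible selections.
Selections missing a whole group: no sopranos → C(9,5) = 126; no altos → C(12,5) = 792; no basses → C(9,5) = 126.
Add back selections omitting two groups (i.e. drawn from a single group): C(6,5) + C(3,5) + C(6,5) = 12.
By inclusion–exclusion: 3003 − 1044 + 12 = 1971.

1971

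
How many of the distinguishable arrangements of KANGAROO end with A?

2520

Fix A in the last position and arrange the remaining 7 letters.
Those 7 letters have O appearing twice, giving (7)!/(2!) = 2520.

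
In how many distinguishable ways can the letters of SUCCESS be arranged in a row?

420

The 7 letters of SUCCESS have repeats: C appearing twice and S appearing 3 times.
The number of distinct arrangements is 7!/(3!·2!) = 5040/12 = 420.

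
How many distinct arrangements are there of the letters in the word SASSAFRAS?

The 9 letters of SASSAFRAS have repeats: A appearing 3 times and S appearing 4 times.
Dividing 9! = 362880 by 4!·3! = 144 for the repeated letters gives 2520.

2520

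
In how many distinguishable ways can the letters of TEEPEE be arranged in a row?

TEEPEE has 6 letters with E appearing 4 times.
So there are 6! / (4!) = 30 distinguishable arrangements.

30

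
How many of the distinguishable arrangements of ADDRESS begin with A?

180

Fix A in the first position and arrange the remaining 6 letters.
Those 6 letters have D appearing twice and S appearing twice, giving (6)!/(2!·2!) = 180.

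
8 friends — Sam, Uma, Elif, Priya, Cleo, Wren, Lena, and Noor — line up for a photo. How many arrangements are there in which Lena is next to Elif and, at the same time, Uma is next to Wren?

2880

Treat {Lena,Elif} as one block (2 orders) and {Uma,Wren} as another (2 orders).
That leaves 6 units to arrange: 2 × 2 × 6! = 4 × 720 = 2880.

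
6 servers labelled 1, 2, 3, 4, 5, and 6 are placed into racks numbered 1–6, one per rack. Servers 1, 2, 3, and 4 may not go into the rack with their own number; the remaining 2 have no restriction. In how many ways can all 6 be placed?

362

Let Aᵢ (for 1 ≤ i ≤ 4) be the placements that put server i in its forbidden rack. Any j of these fix j positions, leaving (6−j)! ways to fill the rest, and there are C(4,j) ways to pick which j.
By inclusion–exclusion, the number of valid placements is Σ_{j=0}^{4} (−1)^j C(4,j)·(6−j)!.
Computing: 720 − 480 + 144 − 24 + 2 = 362.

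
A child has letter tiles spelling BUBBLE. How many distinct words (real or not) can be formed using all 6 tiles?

120

BUBBLE has 6 letters with B appearing 3 times.
Dividing 6! = 720 by 3! = 6 for the repeated letters gives 120.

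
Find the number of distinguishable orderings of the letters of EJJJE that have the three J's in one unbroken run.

3

Treat the 3 copies of J as a single block. The multiset to arrange is then {JJJ, E, E}, 3 items in all.
That gives (3)!/(2!) = 3 arrangements.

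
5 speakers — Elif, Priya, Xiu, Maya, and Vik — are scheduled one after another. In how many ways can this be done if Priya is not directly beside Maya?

There are 5! = 120 arrangements in all. If Priya and Maya are adjacent, merging them into one block gives 2·(4)! = 48 arrangements.
So 120 − 48 = 72 arrangements keep them apart.

72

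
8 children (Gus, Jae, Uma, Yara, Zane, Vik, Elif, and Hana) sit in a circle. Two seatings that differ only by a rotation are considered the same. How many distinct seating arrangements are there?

5040

Around a circle, 8 distinct people have 8!/8 = (7)! = 5040 rotationally distinct seatings.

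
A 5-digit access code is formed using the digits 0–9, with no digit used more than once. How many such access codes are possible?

With no repetition, fill the 5 digits in order: 10 choices, then 9, down to 6.
That product is 10 × 9 × 8 × 7 × 6 = 30240.

30240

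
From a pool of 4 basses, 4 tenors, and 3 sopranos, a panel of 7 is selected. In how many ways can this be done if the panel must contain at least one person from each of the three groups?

Total 7-person selections from all 11: C(11,7) = 330.
Subtract selections that omit an entire group: no basses → C(7,7) = 1; no tenors → C(7,7) = 1; no sopranos → C(8,7) = 8.
Add back selections omitting two groups (i.e. drawn from a single group): C(4,7) + C(4,7) + C(3,7) = 0.
By inclusion–exclusion: 330 − 10 + 0 = 320.

320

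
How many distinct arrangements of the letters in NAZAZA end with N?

Fix N in the last position and arrange the remaining 5 letters.
Those 5 letters have A appearing 3 times and Z appearing twice, giving (5)!/(3!·2!) = 10.

10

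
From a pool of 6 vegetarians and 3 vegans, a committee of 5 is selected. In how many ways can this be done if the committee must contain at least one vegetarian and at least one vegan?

120

With no constraint there are C(9,5) = 126 possible selections.
Selections missing a whole group: no vegetarians → C(3,5) = 0; no vegans → C(6,5) = 6.
Both groups omitted at once is impossible, so 126 − 6 = 120.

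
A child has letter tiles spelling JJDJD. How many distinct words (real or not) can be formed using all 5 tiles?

JJDJD has 5 letters with D appearing twice and J appearing 3 times.
The number of distinct arrangements is 5!/(3!·2!) = 120/12 = 10.

10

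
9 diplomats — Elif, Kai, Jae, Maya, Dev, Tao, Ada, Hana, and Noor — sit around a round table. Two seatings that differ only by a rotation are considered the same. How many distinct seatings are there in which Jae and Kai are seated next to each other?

Treat {Jae, Kai} as one unit (2 internal orders) and seat the resulting 8 units around the table: (7)! circular arrangements.
So 2 × (7)! = 2 × 5040 = 10080.

10080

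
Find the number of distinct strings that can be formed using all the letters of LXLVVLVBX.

The 9 letters of LXLVVLVBX have repeats: L appearing 3 times, V appearing 3 times, and X appearing twice.
So there are 9! / (3!·3!·2!) = 5040 distinguishable arrangements.

5040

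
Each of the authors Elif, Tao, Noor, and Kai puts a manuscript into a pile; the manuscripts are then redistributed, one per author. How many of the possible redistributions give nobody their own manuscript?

9

Let Aᵢ be the assignments in which author i gets their own manuscript. We want the size of the complement of A₁∪…∪A_4.
By inclusion–exclusion this is Σ_{j=0}^{4} (−1)^j C(4,j)·(4−j)!.
Computing: 24 − 24 + 12 − 4 + 1 = 9.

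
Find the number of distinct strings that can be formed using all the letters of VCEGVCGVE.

The 9 letters of VCEGVCGVE have repeats: C appearing twice, E appearing twice, G appearing twice, and V appearing 3 times.
Dividing 9! = 362880 by 3!·2!·2!·2! = 48 for the repeated letters gives 7560.

7560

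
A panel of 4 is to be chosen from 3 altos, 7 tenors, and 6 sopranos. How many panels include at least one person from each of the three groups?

819

With no constraint there are C(16,4) = 1820 possible selections.
Selections missing a whole group: no altos → C(13,4) = 715; no tenors → C(9,4) = 126; no sopranos → C(10,4) = 210.
Add back selections omitting two groups (i.e. drawn from a single group): C(3,4) + C(7,4) + C(6,4) = 50.
By inclusion–exclusion: 1820 − 1051 + 50 = 819.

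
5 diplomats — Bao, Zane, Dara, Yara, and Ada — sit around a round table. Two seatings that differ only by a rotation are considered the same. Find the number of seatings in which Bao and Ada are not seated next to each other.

12

All circular seatings of 5 people number (4)! = 24.
Those with Bao next to Ada: fuse the pair into one unit and seat 4 units around a circle — 2·(3)! = 12.
Subtracting, 24 − 12 = 12.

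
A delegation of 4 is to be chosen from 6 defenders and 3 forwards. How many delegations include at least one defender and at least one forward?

111

Total 4-person selections from all 9: C(9,4) = 126.
Selections missing a whole group: no defenders → C(3,4) = 0; no forwards → C(6,4) = 15.
Both groups omitted at once is impossible, so 126 − 15 = 111.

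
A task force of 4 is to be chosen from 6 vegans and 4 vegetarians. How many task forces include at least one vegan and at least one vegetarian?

With no constraint there are C(10,4) = 210 possible selections.
Selections missing a whole group: no vegans → C(4,4) = 1; no vegetarians → C(6,4) = 15.
Both groups omitted at once is impossible, so 210 − 16 = 194.

194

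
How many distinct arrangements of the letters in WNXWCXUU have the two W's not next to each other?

Total arrangements of WNXWCXUU: 8!/(2!·2!·2!) = 5040.
If the two W's are adjacent, glue them into one block, leaving 7 items to arrange: (7)!/(2!·2!) = 1260 ways.
Hence 5040 − 1260 = 3780.

3780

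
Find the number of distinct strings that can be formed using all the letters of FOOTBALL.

10080

Letter multiplicities in FOOTBALL: A×1, B×1, F×1, L×2, O×2, T×1.
The number of distinct arrangements is 8!/(2!·2!) = 40320/4 = 10080.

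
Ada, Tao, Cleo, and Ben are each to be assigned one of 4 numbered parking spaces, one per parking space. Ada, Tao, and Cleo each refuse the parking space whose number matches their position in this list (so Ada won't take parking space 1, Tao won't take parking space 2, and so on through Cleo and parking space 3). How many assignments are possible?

11

Let Aᵢ (for i ∈ {1, 2, 3}) be the placements that put person i in their forbidden parking space. Any j of these fix j positions, leaving (4−j)! ways to fill the rest, and there are C(3,j) ways to pick which j.
By inclusion–exclusion, the number of valid placements is Σ_{j=0}^{3} (−1)^j C(3,j)·(4−j)!.
Computing: 24 − 18 + 6 − 1 = 11.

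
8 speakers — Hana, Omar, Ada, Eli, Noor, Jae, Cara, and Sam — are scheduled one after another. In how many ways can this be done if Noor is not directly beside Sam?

Of the 8! = 40320 arrangements, those with Noor and Sam adjacent number 2 × 7! = 10080 (treat the pair as a block with 2 internal orders).
So 40320 − 10080 = 30240 arrangements keep them apart.

30240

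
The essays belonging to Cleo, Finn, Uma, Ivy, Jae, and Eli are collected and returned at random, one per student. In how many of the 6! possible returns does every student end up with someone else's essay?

Let Aᵢ be the assignments in which student i gets their own essay. We want the size of the complement of A₁∪…∪A_6.
By inclusion–exclusion this is Σ_{j=0}^{6} (−1)^j C(6,j)·(6−j)!.
Computing: 720 − 720 + 360 − 120 + 30 − 6 + 1 = 265.

265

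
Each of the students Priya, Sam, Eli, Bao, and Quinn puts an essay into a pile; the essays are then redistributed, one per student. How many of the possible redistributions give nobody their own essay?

Count assignments avoiding every fixed point. For any j of the 5 students fixed to their own essay, the other 5−j can be arranged in (5−j)! ways.
By inclusion–exclusion this is Σ_{j=0}^{5} (−1)^j C(5,j)·(5−j)!.
Computing: 120 − 120 + 60 − 20 + 5 − 1 = 44.

44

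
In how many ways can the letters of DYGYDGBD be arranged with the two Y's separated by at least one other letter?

1260

There are 8!/(3!·2!·2!) = 1680 arrangements of DYGYDGBD in total.
If the two Y's are adjacent, glue them into one block, leaving 7 items to arrange: (7)!/(3!·2!) = 420 ways.
Subtracting, 1680 − 420 = 1260 arrangements keep the Y's apart.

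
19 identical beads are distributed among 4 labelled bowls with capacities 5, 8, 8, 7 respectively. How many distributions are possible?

By stars and bars, unrestricted non-negative solutions to x_1+…+x_4 = 19 number C(19+3,3) = 1540.
Subtract solutions that violate a single cap (substitute x_i' = x_i − (cap_i+1)): x_1 ≥ 6 gives C(16,3) = 560; x_2 ≥ 9 gives C(13,3) = 286; x_3 ≥ 9 gives C(13,3) = 286; x_4 ≥ 8 gives C(14,3) = 364. Together 1496.
Add back pairs where two caps are both exceeded: 35 + 35 + 56 + 4 + 10 + 10 = 150.
By inclusion–exclusion the count is 1540 − 1496 + 150 = 194.

194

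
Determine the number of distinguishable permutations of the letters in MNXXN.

30

Letter multiplicities in MNXXN: M×1, N×2, X×2.
The number of distinct arrangements is 5!/(2!·2!) = 120/4 = 30.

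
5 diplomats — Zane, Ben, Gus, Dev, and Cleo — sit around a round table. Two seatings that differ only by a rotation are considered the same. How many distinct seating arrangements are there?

24

Around a circle, 5 distinct people have 5!/5 = (4)! = 24 rotationally distinct seatings.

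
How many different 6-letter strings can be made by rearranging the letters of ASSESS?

The 6 letters of ASSESS have repeats: S appearing 4 times.
The number of distinct arrangements is 6!/(4!) = 720/24 = 30.

30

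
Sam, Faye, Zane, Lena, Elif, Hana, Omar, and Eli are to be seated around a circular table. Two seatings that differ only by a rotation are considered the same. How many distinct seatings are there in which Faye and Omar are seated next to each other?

Treat {Faye, Omar} as one unit (2 internal orders) and seat the resulting 7 units around the table: (6)! circular arrangements.
So 2 × (6)! = 2 × 720 = 1440.

1440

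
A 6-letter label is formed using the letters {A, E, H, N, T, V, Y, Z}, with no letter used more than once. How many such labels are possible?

20160

Choose and order 6 of the 8 symbols: the first letter has 8 options, the next 7, and so on down to 3.
8 × 7 × 6 × 5 × 4 × 3 = 20160.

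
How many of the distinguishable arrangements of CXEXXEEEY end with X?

840

Fix X in the last position and arrange the remaining 8 letters.
Those 8 letters have E appearing 4 times and X appearing twice, giving (8)!/(4!·2!) = 840.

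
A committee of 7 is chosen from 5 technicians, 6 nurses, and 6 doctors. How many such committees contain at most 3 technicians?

18282

Split by how many technicians are chosen (0 through 3).
Sum: C(5,0)·C(12,7) + C(5,1)·C(12,6) + C(5,2)·C(12,5) + C(5,3)·C(12,4) = 792 + 4620 + 7920 + 4950 = 18282.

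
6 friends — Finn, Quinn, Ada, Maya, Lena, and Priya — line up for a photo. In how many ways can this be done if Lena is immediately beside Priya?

Glue Lena and Priya into one block (2 internal orders), leaving 5 units to arrange in a row.
That gives 2 × 5! = 2 × 120 = 240.

240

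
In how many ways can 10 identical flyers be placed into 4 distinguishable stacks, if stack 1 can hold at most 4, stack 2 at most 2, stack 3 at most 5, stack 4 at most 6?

Without the upper bounds there are C(13,3) = 286 ways to split 10 among 4 stacks.
Subtract solutions that violate a single cap (substitute x_i' = x_i − (cap_i+1)): x_1 ≥ 5 gives C(8,3) = 56; x_2 ≥ 3 gives C(10,3) = 120; x_3 ≥ 6 gives C(7,3) = 35; x_4 ≥ 7 gives C(6,3) = 20. Together 231.
Add back pairs where two caps are both exceeded: 10 + 0 + 0 + 4 + 1 + 0 = 15.
By inclusion–exclusion the count is 286 − 231 + 15 = 70.

70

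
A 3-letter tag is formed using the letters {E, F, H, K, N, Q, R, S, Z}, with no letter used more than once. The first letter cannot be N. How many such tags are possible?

448

The first letter has 9−1 = 8 choices (anything except N).
The remaining 2 letters are filled from the other 8 symbols without repetition: 8 × 7 = 56.
Total: 8 × 56 = 448.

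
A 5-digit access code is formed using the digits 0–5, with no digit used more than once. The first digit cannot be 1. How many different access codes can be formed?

The first digit has 6−1 = 5 choices (anything except 1).
The remaining 4 digits are filled from the other 5 symbols without repetition: 5 × 4 × 3 × 2 = 120.
Total: 5 × 120 = 600.

600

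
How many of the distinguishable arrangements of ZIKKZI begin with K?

Fix K in the first position and arrange the remaining 5 letters.
Those 5 letters have I appearing twice and Z appearing twice, giving (5)!/(2!·2!) = 30.

30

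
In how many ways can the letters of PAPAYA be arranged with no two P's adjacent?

Total arrangements of PAPAYA: 6!/(3!·2!) = 60.
Arrangements with the P's together: treat PP as one letter, giving (5)!/(3!) = 20.
Subtracting, 60 − 20 = 40 arrangements keep the P's apart.

40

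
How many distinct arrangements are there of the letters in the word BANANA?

BANANA has 6 letters with A appearing 3 times and N appearing twice.
Dividing 6! = 720 by 3!·2! = 12 for the repeated letters gives 60.

60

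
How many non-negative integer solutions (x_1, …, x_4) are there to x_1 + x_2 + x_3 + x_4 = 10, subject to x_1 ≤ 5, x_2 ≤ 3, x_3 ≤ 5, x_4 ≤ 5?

100

By stars and bars, unrestricted non-negative solutions to x_1+…+x_4 = 10 number C(10+3,3) = 286.
Subtract solutions that violate a single cap (substitute x_i' = x_i − (cap_i+1)): x_1 ≥ 6 gives C(7,3) = 35; x_2 ≥ 4 gives C(9,3) = 84; x_3 ≥ 6 gives C(7,3) = 35; x_4 ≥ 6 gives C(7,3) = 35. Together 189.
Add back pairs where two caps are both exceeded: 1 + 0 + 0 + 1 + 1 + 0 = 3.
By inclusion–exclusion the count is 286 − 189 + 3 = 100.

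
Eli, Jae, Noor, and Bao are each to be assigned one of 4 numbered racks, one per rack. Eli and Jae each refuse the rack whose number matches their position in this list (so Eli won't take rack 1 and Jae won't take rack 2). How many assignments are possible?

Let Aᵢ (for i ∈ {1, 2}) be the placements that put person i in their forbidden rack. Any j of these fix j positions, leaving (4−j)! ways to fill the rest, and there are C(2,j) ways to pick which j.
By inclusion–exclusion, the number of valid placements is Σ_{j=0}^{2} (−1)^j C(2,j)·(4−j)!.
Computing: 24 − 12 + 2 = 14.

14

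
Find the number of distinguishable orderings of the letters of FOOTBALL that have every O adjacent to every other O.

Treat the 2 copies of O as a single block. The multiset to arrange is then {OO, A, B, F, L, L, T}, 7 items in all.
That gives (7)!/(2!) = 2520 arrangements.

2520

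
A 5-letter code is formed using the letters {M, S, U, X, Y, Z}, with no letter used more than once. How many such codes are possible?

720

Choose and order 5 of the 6 symbols: the first letter has 6 options, the next 5, and so on down to 2.
That product is 6 × 5 × 4 × 3 × 2 = 720.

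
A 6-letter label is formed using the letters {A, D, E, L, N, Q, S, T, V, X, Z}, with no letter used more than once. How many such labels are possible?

Choose and order 6 of the 11 symbols: the first letter has 11 options, the next 10, and so on down to 6.
11 × 10 × 9 × 8 × 7 × 6 = 332640.

332640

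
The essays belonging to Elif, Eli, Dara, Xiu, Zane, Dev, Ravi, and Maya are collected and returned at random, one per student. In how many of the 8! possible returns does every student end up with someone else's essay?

14833

Let Aᵢ be the assignments in which student i gets their own essay. We want the size of the complement of A₁∪…∪A_8.
By inclusion–exclusion this is Σ_{j=0}^{8} (−1)^j C(8,j)·(8−j)!.
Computing: 40320 − 40320 + 20160 − 6720 + 1680 − 336 + 56 − 8 + 1 = 14833.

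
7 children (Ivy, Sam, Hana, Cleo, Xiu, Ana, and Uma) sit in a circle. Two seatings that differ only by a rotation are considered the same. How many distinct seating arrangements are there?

720

Around a circle, 7 distinct people have 7!/7 = (6)! = 720 rotationally distinct seatings.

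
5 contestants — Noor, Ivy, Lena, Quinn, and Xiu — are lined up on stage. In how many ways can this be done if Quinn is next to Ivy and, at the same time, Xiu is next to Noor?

24

Treat {Quinn,Ivy} as one block (2 orders) and {Xiu,Noor} as another (2 orders).
That leaves 3 units to arrange: 2 × 2 × 3! = 4 × 6 = 24.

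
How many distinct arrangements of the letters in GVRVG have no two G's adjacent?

Total arrangements of GVRVG: 5!/(2!·2!) = 30.
Arrangements with the G's together: treat GG as one letter, giving (4)!/(2!) = 12.
Hence 30 − 12 = 18.

18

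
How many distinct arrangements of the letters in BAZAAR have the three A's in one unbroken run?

24

Treat the 3 copies of A as a single block. The multiset to arrange is then {AAA, B, R, Z}, 4 items in all.
All 4 items are distinct, so there are (4)! = 24 arrangements.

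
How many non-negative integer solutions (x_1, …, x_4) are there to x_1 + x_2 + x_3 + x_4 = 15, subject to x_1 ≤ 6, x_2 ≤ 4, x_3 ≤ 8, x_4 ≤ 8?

225

By stars and bars, unrestricted non-negative solutions to x_1+…+x_4 = 15 number C(15+3,3) = 816.
Subtract solutions that violate a single cap (substitute x_i' = x_i − (cap_i+1)): x_1 ≥ 7 gives C(11,3) = 165; x_2 ≥ 5 gives C(13,3) = 286; x_3 ≥ 9 gives C(9,3) = 84; x_4 ≥ 9 gives C(9,3) = 84. Together 619.
Add back pairs where two caps are both exceeded: 20 + 0 + 0 + 4 + 4 + 0 = 28.
By inclusion–exclusion the count is 816 − 619 + 28 = 225.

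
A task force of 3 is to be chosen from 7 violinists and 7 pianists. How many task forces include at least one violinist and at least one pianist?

Total 3-person selections from all 14: C(14,3) = 364.
Subtract selections that omit an entire group: no violinists → C(7,3) = 35; no pianists → C(7,3) = 35.
Both groups omitted at once is impossible, so 364 − 70 = 294.

294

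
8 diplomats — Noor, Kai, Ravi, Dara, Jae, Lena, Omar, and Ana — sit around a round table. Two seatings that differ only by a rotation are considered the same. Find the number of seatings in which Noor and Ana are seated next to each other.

1440

Treat {Noor, Ana} as one unit (2 internal orders) and seat the resulting 7 units around the table: (6)! circular arrangements.
So 2 × (6)! = 2 × 720 = 1440.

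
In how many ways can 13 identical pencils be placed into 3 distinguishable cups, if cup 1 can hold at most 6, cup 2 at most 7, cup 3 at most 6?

By stars and bars, unrestricted non-negative solutions to x_1+…+x_3 = 13 number C(13+2,2) = 105.
Subtract solutions that violate a single cap (substitute x_i' = x_i − (cap_i+1)): x_1 ≥ 7 gives C(8,2) = 28; x_2 ≥ 8 gives C(7,2) = 21; x_3 ≥ 7 gives C(8,2) = 28. Together 77.
No two caps can be exceeded simultaneously, so the pair terms are all 0.
By inclusion–exclusion the count is 105 − 77 + 0 = 28.

28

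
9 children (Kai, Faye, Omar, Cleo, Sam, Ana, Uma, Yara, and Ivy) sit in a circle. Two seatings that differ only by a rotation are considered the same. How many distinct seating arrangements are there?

40320

Around a circle, 9 distinct people have 9!/9 = (8)! = 40320 rotationally distinct seatings.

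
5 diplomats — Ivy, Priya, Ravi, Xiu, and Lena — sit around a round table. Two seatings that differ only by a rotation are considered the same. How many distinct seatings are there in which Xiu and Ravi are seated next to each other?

12

Treat {Xiu, Ravi} as one unit (2 internal orders) and seat the resulting 4 units around the table: (3)! circular arrangements.
So 2 × (3)! = 2 × 6 = 12.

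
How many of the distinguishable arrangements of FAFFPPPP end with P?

Fix P in the last position and arrange the remaining 7 letters.
Those 7 letters have F appearing 3 times and P appearing 3 times, giving (7)!/(3!·3!) = 140.

140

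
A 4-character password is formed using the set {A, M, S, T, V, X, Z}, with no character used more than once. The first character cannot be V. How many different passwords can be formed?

The first character has 7−1 = 6 choices (anything except V).
The remaining 3 characters are filled from the other 6 symbols without repetition: 6 × 5 × 4 = 120.
Total: 6 × 120 = 720.

720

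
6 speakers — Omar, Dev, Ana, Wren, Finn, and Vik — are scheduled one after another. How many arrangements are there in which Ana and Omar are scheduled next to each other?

240

Place the 4 others and the Ana-Omar pair as 5 objects in a line; the pair has 2 internal arrangements.
So the count is 2·(5)! = 240.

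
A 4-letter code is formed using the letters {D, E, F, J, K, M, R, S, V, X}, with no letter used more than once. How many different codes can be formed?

5040

Choose and order 4 of the 10 symbols: the first letter has 10 options, the next 9, then 8, 7.
10 × 9 × 8 × 7 = 5040.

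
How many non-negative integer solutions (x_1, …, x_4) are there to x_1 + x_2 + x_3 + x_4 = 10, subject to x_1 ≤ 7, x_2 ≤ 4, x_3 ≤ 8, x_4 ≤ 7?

Without the upper bounds there are C(13,3) = 286 ways to split 10 among 4 variables.
Subtract solutions that violate a single cap (substitute x_i' = x_i − (cap_i+1)): x_1 ≥ 8 gives C(5,3) = 10; x_2 ≥ 5 gives C(8,3) = 56; x_3 ≥ 9 gives C(4,3) = 4; x_4 ≥ 8 gives C(5,3) = 10. Together 80.
No two caps can be exceeded simultaneously, so the pair terms are all 0.
By inclusion–exclusion the count is 286 − 80 + 0 = 206.

206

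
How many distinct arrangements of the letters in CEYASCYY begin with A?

420

With the first slot taken by A, it remains to arrange the other 7 letters (CEYSCYY).
Those 7 letters have C appearing twice and Y appearing 3 times, giving (7)!/(3!·2!) = 420.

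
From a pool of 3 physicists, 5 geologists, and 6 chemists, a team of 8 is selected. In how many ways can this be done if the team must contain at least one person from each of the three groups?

Unrestricted: C(14,8) = 3003 ways to pick any 8 of the 14.
Selections missing a whole group: no physicists → C(11,8) = 165; no geologists → C(9,8) = 9; no chemists → C(8,8) = 1.
Add back selections omitting two groups (i.e. drawn from a single group): C(3,8) + C(5,8) + C(6,8) = 0.
By inclusion–exclusion: 3003 − 175 + 0 = 2828.

2828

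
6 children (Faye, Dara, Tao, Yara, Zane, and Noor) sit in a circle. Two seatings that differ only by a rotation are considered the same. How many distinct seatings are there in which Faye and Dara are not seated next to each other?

Without the restriction there are (5)! = 120 seatings.
Those with Faye next to Dara: fuse the pair into one unit and seat 5 units around a circle — 2·(4)! = 48.
Subtracting, 120 − 48 = 72.

72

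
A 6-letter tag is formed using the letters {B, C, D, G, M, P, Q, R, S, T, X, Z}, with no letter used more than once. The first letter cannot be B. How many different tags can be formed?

609840

The first letter has 12−1 = 11 choices (anything except B).
The remaining 5 letters are filled from the other 11 symbols without repetition: 11 × 10 × 9 × 8 × 7 = 55440.
Total: 11 × 55440 = 609840.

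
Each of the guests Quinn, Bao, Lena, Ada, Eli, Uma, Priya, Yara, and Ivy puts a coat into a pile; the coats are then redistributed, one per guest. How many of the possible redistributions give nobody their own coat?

133496

This is the derangement count D_9: permutations of 9 items with no fixed point.
By inclusion–exclusion this is Σ_{j=0}^{9} (−1)^j C(9,j)·(9−j)!.
Computing: 362880 − 362880 + 181440 − 60480 + 15120 − 3024 + 504 − 72 + 9 − 1 = 133496.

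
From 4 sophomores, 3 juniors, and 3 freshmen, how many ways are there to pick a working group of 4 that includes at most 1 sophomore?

Split by how many sophomores are chosen (0 through 1).
Sum: C(4,0)·C(6,4) + C(4,1)·C(6,3) = 15 + 80 = 95.

95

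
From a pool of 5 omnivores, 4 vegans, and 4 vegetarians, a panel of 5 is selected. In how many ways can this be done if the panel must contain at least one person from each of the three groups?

980

With no constraint there are C(13,5) = 1287 possible selections.
Subtract selections that omit an entire group: no omnivores → C(8,5) = 56; no vegans → C(9,5) = 126; no vegetarians → C(9,5) = 126.
Add back selections omitting two groups (i.e. drawn from a single group): C(5,5) + C(4,5) + C(4,5) = 1.
By inclusion–exclusion: 1287 − 308 + 1 = 980.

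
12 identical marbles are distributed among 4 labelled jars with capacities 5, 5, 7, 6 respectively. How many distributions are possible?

197

Ignoring the caps, the number of non-negative solutions to x_1+…+x_4 = 12 is C(15,3) = 455.
Subtract solutions that violate a single cap (substitute x_i' = x_i − (cap_i+1)): x_1 ≥ 6 gives C(9,3) = 84; x_2 ≥ 6 gives C(9,3) = 84; x_3 ≥ 8 gives C(7,3) = 35; x_4 ≥ 7 gives C(8,3) = 56. Together 259.
Add back pairs where two caps are both exceeded: 1 + 0 + 0 + 0 + 0 + 0 = 1.
By inclusion–exclusion the count is 455 − 259 + 1 = 197.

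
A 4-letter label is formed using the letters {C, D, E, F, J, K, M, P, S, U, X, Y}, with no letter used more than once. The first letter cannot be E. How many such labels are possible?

The first letter has 12−1 = 11 choices (anything except E).
The remaining 3 letters are filled from the other 11 symbols without repetition: 11 × 10 × 9 = 990.
Total: 11 × 990 = 10890.

10890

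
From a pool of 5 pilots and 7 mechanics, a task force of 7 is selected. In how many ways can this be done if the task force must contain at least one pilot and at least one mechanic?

791

Unrestricted: C(12,7) = 792 ways to pick any 7 of the 12.
Selections missing a whole group: no pilots → C(7,7) = 1; no mechanics → C(5,7) = 0.
Both groups omitted at once is impossible, so 792 − 1 = 791.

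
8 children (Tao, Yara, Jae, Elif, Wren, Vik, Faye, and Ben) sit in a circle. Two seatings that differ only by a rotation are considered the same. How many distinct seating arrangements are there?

5040

Seat Tao anywhere (absorbing the rotational symmetry), then permute the other 7: (7)! = 5040.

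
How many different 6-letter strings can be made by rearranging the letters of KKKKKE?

Letter multiplicities in KKKKKE: E×1, K×5.
The number of distinct arrangements is 6!/(5!) = 720/120 = 6.

6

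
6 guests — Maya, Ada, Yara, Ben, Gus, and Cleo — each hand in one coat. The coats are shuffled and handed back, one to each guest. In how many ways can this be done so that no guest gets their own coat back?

265

Count assignments avoiding every fixed point. For any j of the 6 guests fixed to their own coat, the other 6−j can be arranged in (6−j)! ways.
By inclusion–exclusion this is Σ_{j=0}^{6} (−1)^j C(6,j)·(6−j)!.
Computing: 720 − 720 + 360 − 120 + 30 − 6 + 1 = 265.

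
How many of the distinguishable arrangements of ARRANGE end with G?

180

Fix G in the last position and arrange the remaining 6 letters.
Those 6 letters have A appearing twice and R appearing twice, giving (6)!/(2!·2!) = 180.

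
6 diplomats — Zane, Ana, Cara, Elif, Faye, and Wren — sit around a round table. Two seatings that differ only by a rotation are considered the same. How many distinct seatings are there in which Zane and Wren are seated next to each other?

48

Glue Zane and Wren into a block (2 internal orders). Seating 5 units around a circle gives (4)! arrangements.
So 2 × (4)! = 2 × 24 = 48.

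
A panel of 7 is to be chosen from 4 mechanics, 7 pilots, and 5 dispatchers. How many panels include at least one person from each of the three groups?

10283

Total 7-person selections from all 16: C(16,7) = 11440.
Subtract selections that omit an entire group: no mechanics → C(12,7) = 792; no pilots → C(9,7) = 36; no dispatchers → C(11,7) = 330.
Add back selections omitting two groups (i.e. drawn from a single group): C(4,7) + C(7,7) + C(5,7) = 1.
By inclusion–exclusion: 11440 − 1158 + 1 = 10283.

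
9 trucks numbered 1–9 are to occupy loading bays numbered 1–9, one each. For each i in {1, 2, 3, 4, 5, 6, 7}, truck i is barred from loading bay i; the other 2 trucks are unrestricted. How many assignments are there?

Let Aᵢ (for 1 ≤ i ≤ 7) be the placements that put truck i in its forbidden loading bay. Any j of these fix j positions, leaving (9−j)! ways to fill the rest, and there are C(7,j) ways to pick which j.
By inclusion–exclusion, the number of valid placements is Σ_{j=0}^{7} (−1)^j C(7,j)·(9−j)!.
Computing: 362880 − 282240 + 105840 − 25200 + 4200 − 504 + 42 − 2 = 165016.

165016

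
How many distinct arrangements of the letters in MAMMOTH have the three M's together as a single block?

Treat the 3 copies of M as a single block. The multiset to arrange is then {MMM, A, H, O, T}, 5 items in all.
All 5 items are distinct, so there are (5)! = 120 arrangements.

120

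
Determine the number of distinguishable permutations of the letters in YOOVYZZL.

5040

The 8 letters of YOOVYZZL have repeats: O appearing twice, Y appearing twice, and Z appearing twice.
So there are 8! / (2!·2!·2!) = 5040 distinguishable arrangements.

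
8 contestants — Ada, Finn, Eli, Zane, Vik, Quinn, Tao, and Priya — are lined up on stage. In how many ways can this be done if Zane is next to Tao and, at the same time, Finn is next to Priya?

Treat {Zane,Tao} as one block (2 orders) and {Finn,Priya} as another (2 orders).
That leaves 6 units to arrange: 2 × 2 × 6! = 4 × 720 = 2880.

2880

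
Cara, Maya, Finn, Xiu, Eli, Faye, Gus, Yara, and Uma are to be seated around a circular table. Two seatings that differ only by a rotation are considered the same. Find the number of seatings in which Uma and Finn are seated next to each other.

Treat {Uma, Finn} as one unit (2 internal orders) and seat the resulting 8 units around the table: (7)! circular arrangements.
So 2 × (7)! = 2 × 5040 = 10080.

10080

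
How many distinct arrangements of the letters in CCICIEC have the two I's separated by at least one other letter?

75

Total arrangements of CCICIEC: 7!/(4!·2!) = 105.
If the two I's are adjacent, glue them into one block, leaving 6 items to arrange: (6)!/(4!) = 30 ways.
Subtracting, 105 − 30 = 75 arrangements keep the I's apart.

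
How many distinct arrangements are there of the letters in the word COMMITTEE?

45360

Letter multiplicities in COMMITTEE: C×1, E×2, I×1, M×2, O×1, T×2.
So there are 9! / (2!·2!·2!) = 45360 distinguishable arrangements.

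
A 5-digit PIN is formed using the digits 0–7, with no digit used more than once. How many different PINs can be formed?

Choose and order 5 of the 8 symbols: the first digit has 8 options, the next 7, and so on down to 4.
8 × 7 × 6 × 5 × 4 = 6720.

6720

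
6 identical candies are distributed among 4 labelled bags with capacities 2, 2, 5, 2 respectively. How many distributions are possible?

26

By stars and bars, unrestricted non-negative solutions to x_1+…+x_4 = 6 number C(6+3,3) = 84.
Subtract solutions that violate a single cap (substitute x_i' = x_i − (cap_i+1)): x_1 ≥ 3 gives C(6,3) = 20; x_2 ≥ 3 gives C(6,3) = 20; x_3 ≥ 6 gives C(3,3) = 1; x_4 ≥ 3 gives C(6,3) = 20. Together 61.
Add back pairs where two caps are both exceeded: 1 + 0 + 1 + 0 + 1 + 0 = 3.
By inclusion–exclusion the count is 84 − 61 + 3 = 26.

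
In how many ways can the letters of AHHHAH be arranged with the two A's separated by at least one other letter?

Total arrangements of AHHHAH: 6!/(4!·2!) = 15.
If the two A's are adjacent, glue them into one block, leaving 5 items to arrange: (5)!/(4!) = 5 ways.
Subtracting, 15 − 5 = 10 arrangements keep the A's apart.

10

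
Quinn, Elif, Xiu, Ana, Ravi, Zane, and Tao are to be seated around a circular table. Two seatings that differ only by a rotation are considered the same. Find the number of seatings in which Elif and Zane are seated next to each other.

240

Glue Elif and Zane into a block (2 internal orders). Seating 6 units around a circle gives (5)! arrangements.
So 2 × (5)! = 2 × 120 = 240.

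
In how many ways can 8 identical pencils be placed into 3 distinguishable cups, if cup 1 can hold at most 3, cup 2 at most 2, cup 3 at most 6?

By stars and bars, unrestricted non-negative solutions to x_1+…+x_3 = 8 number C(8+2,2) = 45.
Subtract solutions that violate a single cap (substitute x_i' = x_i − (cap_i+1)): x_1 ≥ 4 gives C(6,2) = 15; x_2 ≥ 3 gives C(7,2) = 21; x_3 ≥ 7 gives C(3,2) = 3. Together 39.
Add back pairs where two caps are both exceeded: 3 + 0 + 0 = 3.
By inclusion–exclusion the count is 45 − 39 + 3 = 9.

9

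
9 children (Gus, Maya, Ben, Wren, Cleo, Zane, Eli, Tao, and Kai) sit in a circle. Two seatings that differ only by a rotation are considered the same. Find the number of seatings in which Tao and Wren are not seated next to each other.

Without the restriction there are (8)! = 40320 seatings.
Those with Tao next to Wren: fuse the pair into one unit and seat 8 units around a circle — 2·(7)! = 10080.
Subtracting, 40320 − 10080 = 30240.

30240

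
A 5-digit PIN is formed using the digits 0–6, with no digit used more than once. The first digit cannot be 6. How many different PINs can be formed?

The first digit has 7−1 = 6 choices (anything except 6).
The remaining 4 digits are filled from the other 6 symbols without repetition: 6 × 5 × 4 × 3 = 360.
Total: 6 × 360 = 2160.

2160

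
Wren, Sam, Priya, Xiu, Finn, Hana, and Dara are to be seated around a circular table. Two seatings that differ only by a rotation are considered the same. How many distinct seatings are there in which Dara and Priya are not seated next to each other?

480

Without the restriction there are (6)! = 720 seatings.
Those with Dara next to Priya: fuse the pair into one unit and seat 6 units around a circle — 2·(5)! = 240.
Subtracting, 720 − 240 = 480.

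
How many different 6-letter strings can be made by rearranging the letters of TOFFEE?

The 6 letters of TOFFEE have repeats: E appearing twice and F appearing twice.
Dividing 6! = 720 by 2!·2! = 4 for the repeated letters gives 180.

180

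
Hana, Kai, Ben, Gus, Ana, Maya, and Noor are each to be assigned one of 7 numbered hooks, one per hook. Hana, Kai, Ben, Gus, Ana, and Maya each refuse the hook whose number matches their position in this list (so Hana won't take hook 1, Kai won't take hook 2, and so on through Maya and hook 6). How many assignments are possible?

Let Aᵢ (for 1 ≤ i ≤ 6) be the placements that put person i in their forbidden hook. Any j of these fix j positions, leaving (7−j)! ways to fill the rest, and there are C(6,j) ways to pick which j.
By inclusion–exclusion, the number of valid placements is Σ_{j=0}^{6} (−1)^j C(6,j)·(7−j)!.
Computing: 5040 − 4320 + 1800 − 480 + 90 − 12 + 1 = 2119.

2119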